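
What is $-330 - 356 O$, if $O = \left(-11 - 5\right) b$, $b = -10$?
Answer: $-57290$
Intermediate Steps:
$O = 160$ ($O = \left(-11 - 5\right) \left(-10\right) = \left(-16\right) \left(-10\right) = 160$)
$-330 - 356 O = -330 - 56960 = -57290$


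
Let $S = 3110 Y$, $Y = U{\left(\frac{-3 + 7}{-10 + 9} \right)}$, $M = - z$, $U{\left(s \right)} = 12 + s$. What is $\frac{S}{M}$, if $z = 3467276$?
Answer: $- \frac{6220}{866819} \approx -0.0071757$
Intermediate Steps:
$M = -3467276$ ($M = \left(-1\right) 3467276 = -3467276$)
$Y = 8$ ($Y = 12 + \frac{-3 + 7}{-10 + 9} = 12 + \frac{4}{-1} = 12 + 4 \left(-1\right) = 12 - 4 = 8$)
$S = 24880$ ($S = 3110 \cdot 8 = 24880$)
$\frac{S}{M} = \frac{24880}{-3467276} = 24880 \left(- \frac{1}{3467276}\right) = - \frac{6220}{866819}$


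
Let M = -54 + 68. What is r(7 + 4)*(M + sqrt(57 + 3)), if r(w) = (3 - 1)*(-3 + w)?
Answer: 224 + 32*sqrt(15) ≈ 347.94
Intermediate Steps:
M = 14
r(w) = -6 + 2*w (r(w) = 2*(-3 + w) = -6 + 2*w)
r(7 + 4)*(M + sqrt(57 + 3)) = (-6 + 2*(7 + 4))*(14 + sqrt(57 + 3)) = (-6 + 2*11)*(14 + sqrt(60)) = (-6 + 22)*(14 + 2*sqrt(15)) = 16*(14 + 2*sqrt(15)) = 224 + 32*sqrt(15)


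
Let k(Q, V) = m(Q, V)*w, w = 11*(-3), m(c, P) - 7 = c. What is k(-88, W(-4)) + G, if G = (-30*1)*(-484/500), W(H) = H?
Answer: 67551/25 ≈ 2702.0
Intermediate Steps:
m(c, P) = 7 + c
w = -33
k(Q, V) = -231 - 33*Q (k(Q, V) = (7 + Q)*(-33) = -231 - 33*Q)
G = 726/25 (G = -(-14520)/500 = -30*(-121/125) = 726/25 ≈ 29.040)
k(-88, W(-4)) + G = (-231 - 33*(-88)) + 726/25 = (-231 + 2904) + 726/25 = 2673 + 726/25 = 67551/25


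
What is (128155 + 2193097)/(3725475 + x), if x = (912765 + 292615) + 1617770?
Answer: 2321252/6548625 ≈ 0.35446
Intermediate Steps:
x = 2823150 (x = 1205380 + 1617770 = 2823150)
(128155 + 2193097)/(3725475 + x) = (128155 + 2193097)/(3725475 + 2823150) = 2321252/6548625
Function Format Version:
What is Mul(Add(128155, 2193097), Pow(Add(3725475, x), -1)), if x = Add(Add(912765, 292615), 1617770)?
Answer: Rational(2321252, 6548625) ≈ 0.35446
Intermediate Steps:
x = 2823150 (x = Add(1205380, 1617770) = 2823150)
Mul(Add(128155, 2193097), Pow(Add(3725475, x), -1)) = Mul(Add(128155, 2193097), Pow(Add(3725475, 2823150), -1)) = Mul(2321252, Pow(6548625, -1)) = Mul(2321252, Rational(1, 6548625)) = Rational(2321252, 6548625)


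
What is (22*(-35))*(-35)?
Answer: 26950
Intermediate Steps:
(22*(-35))*(-35) = -770*(-35) = 26950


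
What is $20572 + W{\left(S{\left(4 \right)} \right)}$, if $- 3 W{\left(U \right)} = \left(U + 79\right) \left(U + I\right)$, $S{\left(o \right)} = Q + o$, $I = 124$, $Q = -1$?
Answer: $\frac{51302}{3} \approx 17101.0$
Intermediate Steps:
$S{\left(o \right)} = -1 + o$
$W{\left(U \right)} = - \frac{\left(79 + U\right) \left(124 + U\right)}{3}$ ($W{\left(U \right)} = - \frac{\left(U + 79\right) \left(U + 124\right)}{3} = - \frac{\left(79 + U\right) \left(124 + U\right)}{3}$)
$20572 + W{\left(S{\left(4 \right)} \right)} = 20572 - \left(\frac{9796}{3} + \frac{\left(-1 + 4\right)^{2}}{3} + \frac{203 \left(-1 + 4\right)}{3}\right) = 20572 - \left(\frac{10405}{3} + 3\right) = 20572 - \frac{10414}{3} = \frac{51302}{3}$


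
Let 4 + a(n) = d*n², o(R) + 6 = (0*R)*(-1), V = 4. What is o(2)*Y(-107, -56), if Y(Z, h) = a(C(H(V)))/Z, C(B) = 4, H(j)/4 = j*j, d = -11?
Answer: -1080/107 ≈ -10.093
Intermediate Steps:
H(j) = 4*j² (H(j) = 4*(j*j) = 4*j²)
o(R) = -6 (o(R) = -6 + (0*R)*(-1) = -6 + 0*(-1) = -6 + 0 = -6)
a(n) = -4 - 11*n²
Y(Z, h) = -180/Z (Y(Z, h) = (-4 - 11*4²)/Z = (-4 - 11*16)/Z = (-4 - 176)/Z = -180/Z)
o(2)*Y(-107, -56) = -(-1080)/(-107) = -(-1080)*(-1)/107 = -6*180/107 = -1080/107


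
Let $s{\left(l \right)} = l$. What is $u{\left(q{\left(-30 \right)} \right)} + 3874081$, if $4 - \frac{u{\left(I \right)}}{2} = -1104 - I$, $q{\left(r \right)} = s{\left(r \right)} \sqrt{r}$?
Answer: $3876297 - 60 i \sqrt{30} \approx 3.8763 \cdot 10^{6} - 328.63 i$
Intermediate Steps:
$q{\left(r \right)} = r^{\frac{3}{2}}$ ($q{\left(r \right)} = r \sqrt{r} = r^{\frac{3}{2}}$)
$u{\left(I \right)} = 2216 + 2 I$ ($u{\left(I \right)} = 8 - 2 \left(-1104 - I\right) = 8 + \left(2208 + 2 I\right) = 2216 + 2 I$)
$u{\left(q{\left(-30 \right)} \right)} + 3874081 = \left(2216 + 2 \left(-30\right)^{\frac{3}{2}}\right) + 3874081 = \left(2216 + 2 \left(- 30 i \sqrt{30}\right)\right) + 3874081 = \left(2216 - 60 i \sqrt{30}\right) + 3874081 = 3876297 - 60 i \sqrt{30}$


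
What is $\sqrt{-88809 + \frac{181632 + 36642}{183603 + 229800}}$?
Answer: $\frac{i \sqrt{1686394341284051}}{137801} \approx 298.01 i$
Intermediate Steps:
$\sqrt{-88809 + \frac{181632 + 36642}{183603 + 229800}} = \sqrt{-88809 + \frac{218274}{413403}} = \sqrt{-88809 + 218274 \cdot \frac{1}{413403}} = \sqrt{-88809 + \frac{72758}{137801}} = \sqrt{- \frac{12237896251}{137801}} = \frac{i \sqrt{1686394341284051}}{137801}$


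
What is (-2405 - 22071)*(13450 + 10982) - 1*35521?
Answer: -598033153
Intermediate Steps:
(-2405 - 22071)*(13450 + 10982) - 1*35521 = -24476*24432 - 35521 = -597997632 - 35521 = -598033153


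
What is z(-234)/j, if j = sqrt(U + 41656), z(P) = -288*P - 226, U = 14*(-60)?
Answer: 33583*sqrt(2551)/5102 ≈ 332.46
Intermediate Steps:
U = -840
z(P) = -226 - 288*P
j = 4*sqrt(2551) (j = sqrt(-840 + 41656) = sqrt(40816) = 4*sqrt(2551) ≈ 202.03)
z(-234)/j = (-226 - 288*(-234))/((4*sqrt(2551))) = (-226 + 67392)*(sqrt(2551)/10204) = 67166*(sqrt(2551)/10204) = 33583*sqrt(2551)/5102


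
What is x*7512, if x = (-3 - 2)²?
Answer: 187800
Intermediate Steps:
x = 25 (x = (-5)² = 25)
x*7512 = 25*7512 = 187800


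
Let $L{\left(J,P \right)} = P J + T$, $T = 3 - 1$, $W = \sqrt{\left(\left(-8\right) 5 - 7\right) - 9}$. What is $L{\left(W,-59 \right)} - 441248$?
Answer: $-441246 - 118 i \sqrt{14} \approx -4.4125 \cdot 10^{5} - 441.52 i$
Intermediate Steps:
$W = 2 i \sqrt{14}$ ($W = \sqrt{\left(-40 - 7\right) - 9} = \sqrt{-47 - 9} = \sqrt{-56} = 2 i \sqrt{14} \approx 7.4833 i$)
$T = 2$
$L{\left(J,P \right)} = 2 + J P$ ($L{\left(J,P \right)} = P J + 2 = J P + 2 = 2 + J P$)
$L{\left(W,-59 \right)} - 441248 = \left(2 + 2 i \sqrt{14} \left(-59\right)\right) - 441248 = \left(2 - 118 i \sqrt{14}\right) - 441248 = -441246 - 118 i \sqrt{14}$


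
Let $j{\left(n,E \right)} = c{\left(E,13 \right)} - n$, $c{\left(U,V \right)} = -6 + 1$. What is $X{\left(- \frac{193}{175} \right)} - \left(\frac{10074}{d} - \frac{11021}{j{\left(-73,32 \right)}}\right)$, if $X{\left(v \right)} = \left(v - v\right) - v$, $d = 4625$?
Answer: $\frac{354437591}{2201500} \approx 161.0$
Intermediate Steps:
$c{\left(U,V \right)} = -5$
$X{\left(v \right)} = - v$ ($X{\left(v \right)} = 0 - v = - v$)
$j{\left(n,E \right)} = -5 - n$
$X{\left(- \frac{193}{175} \right)} - \left(\frac{10074}{d} - \frac{11021}{j{\left(-73,32 \right)}}\right) = - \frac{-193}{175} - \left(\frac{10074}{4625} - \frac{11021}{-5 - -73}\right) = - \frac{-193}{175} - \left(10074 \cdot \frac{1}{4625} - \frac{11021}{-5 + 73}\right) = \left(-1\right) \left(- \frac{193}{175}\right) - \left(\frac{10074}{4625} - \frac{11021}{68}\right) = \frac{193}{175} - \left(\frac{10074}{4625} - \frac{11021}{68}\right) = \frac{193}{175} - - \frac{50287093}{314500} = \frac{193}{175} + \frac{50287093}{314500} = \frac{354437591}{2201500}$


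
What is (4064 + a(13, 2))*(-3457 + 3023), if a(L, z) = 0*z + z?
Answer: -1764644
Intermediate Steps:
a(L, z) = z (a(L, z) = 0 + z = z)
(4064 + a(13, 2))*(-3457 + 3023) = (4064 + 2)*(-3457 + 3023) = 4066*(-434) = -1764644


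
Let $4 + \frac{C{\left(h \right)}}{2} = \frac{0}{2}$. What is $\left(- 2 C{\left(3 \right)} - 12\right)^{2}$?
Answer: $16$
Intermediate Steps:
$C{\left(h \right)} = -8$ ($C{\left(h \right)} = -8 + 2 \cdot \frac{0}{2} = -8 + 2 \cdot 0 \cdot \frac{1}{2} = -8 + 2 \cdot 0 = -8 + 0 = -8$)
$\left(- 2 C{\left(3 \right)} - 12\right)^{2} = \left(\left(-2\right) \left(-8\right) - 12\right)^{2} = \left(16 - 12\right)^{2} = 4^{2} = 16$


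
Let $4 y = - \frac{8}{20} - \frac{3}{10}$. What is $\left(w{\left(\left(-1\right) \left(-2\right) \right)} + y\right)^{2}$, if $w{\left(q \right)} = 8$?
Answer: $\frac{97969}{1600} \approx 61.231$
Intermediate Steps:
$y = - \frac{7}{40}$ ($y = \frac{- \frac{8}{20} - \frac{3}{10}}{4} = \frac{\left(-8\right) \frac{1}{20} - \frac{3}{10}}{4} = \frac{- \frac{2}{5} - \frac{3}{10}}{4} = \frac{1}{4} \left(- \frac{7}{10}\right) = - \frac{7}{40} \approx -0.175$)
$\left(w{\left(\left(-1\right) \left(-2\right) \right)} + y\right)^{2} = \left(8 - \frac{7}{40}\right)^{2} = \left(\frac{313}{40}\right)^{2} = \frac{97969}{1600}$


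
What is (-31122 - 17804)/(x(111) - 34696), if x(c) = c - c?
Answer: 24463/17348 ≈ 1.4101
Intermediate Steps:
x(c) = 0
(-31122 - 17804)/(x(111) - 34696) = (-31122 - 17804)/(0 - 34696) = -48926/(-34696) = -48926*(-1/34696) = 24463/17348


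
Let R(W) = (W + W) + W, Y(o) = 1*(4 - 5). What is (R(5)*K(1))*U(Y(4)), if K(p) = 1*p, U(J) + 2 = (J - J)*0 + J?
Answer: -45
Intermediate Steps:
Y(o) = -1 (Y(o) = 1*(-1) = -1)
R(W) = 3*W (R(W) = 2*W + W = 3*W)
U(J) = -2 + J (U(J) = -2 + ((J - J)*0 + J) = -2 + (0*0 + J) = -2 + (0 + J) = -2 + J)
K(p) = p
(R(5)*K(1))*U(Y(4)) = ((3*5)*1)*(-2 - 1) = (15*1)*(-3) = 15*(-3) = -45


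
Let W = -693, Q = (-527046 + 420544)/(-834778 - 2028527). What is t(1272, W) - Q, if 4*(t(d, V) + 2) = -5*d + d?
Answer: -3647957072/2863305 ≈ -1274.0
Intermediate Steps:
Q = 106502/2863305 (Q = -106502/(-2863305) = -106502*(-1/2863305) = 106502/2863305 ≈ 0.037196)
t(d, V) = -2 - d (t(d, V) = -2 + (-5*d + d)/4 = -2 + (-4*d)/4 = -2 - d)
t(1272, W) - Q = (-2 - 1*1272) - 1*106502/2863305 = (-2 - 1272) - 106502/2863305 = -1274 - 106502/2863305 = -3647957072/2863305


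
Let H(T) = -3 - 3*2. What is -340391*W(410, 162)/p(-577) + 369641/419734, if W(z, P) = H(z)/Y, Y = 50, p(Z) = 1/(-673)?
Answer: -216346459253402/5246675 ≈ -4.1235e+7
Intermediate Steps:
p(Z) = -1/673
H(T) = -9 (H(T) = -3 - 6 = -9)
W(z, P) = -9/50
-340391*W(410, 162)/p(-577) + 369641/419734 = -340391/((-1/(673*(-9/50)))) + 369641/419734 = -340391/((-1/673*(-50/9))) + 369641*(1/419734) = -340391/50/6057 + 369641/419734 = -340391*6057/50 + 369641/419734 = -2061748287/50 + 369641/419734 = -216346459253402/5246675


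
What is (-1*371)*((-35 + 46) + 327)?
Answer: -125398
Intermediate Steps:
(-1*371)*((-35 + 46) + 327) = -371*(11 + 327) = -371*338 = -125398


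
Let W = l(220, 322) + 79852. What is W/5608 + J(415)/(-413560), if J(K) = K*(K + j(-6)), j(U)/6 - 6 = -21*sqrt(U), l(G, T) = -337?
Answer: 198966263/14495278 + 747*I*sqrt(6)/5908 ≈ 13.726 + 0.30971*I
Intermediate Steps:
j(U) = 36 - 126*sqrt(U) (j(U) = 36 + 6*(-21*sqrt(U)) = 36 - 126*sqrt(U))
J(K) = K*(36 + K - 126*I*sqrt(6)) (J(K) = K*(K + (36 - 126*I*sqrt(6))) = K*(36 + K - 126*I*sqrt(6)))
W = 79515 (W = -337 + 79852 = 79515)
W/5608 + J(415)/(-413560) = 79515/5608 + (415*(36 + 415 - 126*I*sqrt(6)))/(-413560) = 79515*(1/5608) + (415*(451 - 126*I*sqrt(6)))*(-1/413560) = 79515/5608 + (187165 - 52290*I*sqrt(6))*(-1/413560) = 79515/5608 + (-37433/82712 + 747*I*sqrt(6)/5908) = 198966263/14495278 + 747*I*sqrt(6)/5908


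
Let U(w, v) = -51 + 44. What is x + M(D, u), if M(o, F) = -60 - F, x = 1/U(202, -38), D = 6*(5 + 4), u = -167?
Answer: 748/7 ≈ 106.86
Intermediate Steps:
U(w, v) = -7
D = 54 (D = 6*9 = 54)
x = -1/7 (x = 1/(-7) = -1/7 ≈ -0.14286)
x + M(D, u) = -1/7 + (-60 - 1*(-167)) = -1/7 + (-60 + 167) = -1/7 + 107 = 748/7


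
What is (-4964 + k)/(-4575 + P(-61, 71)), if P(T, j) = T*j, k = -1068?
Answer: 3016/4453 ≈ 0.67730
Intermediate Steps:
(-4964 + k)/(-4575 + P(-61, 71)) = (-4964 - 1068)/(-4575 - 61*71) = -6032/(-4575 - 4331) = -6032/(-8906) = -6032*(-1/8906) = 3016/4453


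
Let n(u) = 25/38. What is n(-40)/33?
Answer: 25/1254 ≈ 0.019936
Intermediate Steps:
n(u) = 25/38 (n(u) = 25*(1/38) = 25/38)
n(-40)/33 = (25/38)/33 = (1/33)*(25/38) = 25/1254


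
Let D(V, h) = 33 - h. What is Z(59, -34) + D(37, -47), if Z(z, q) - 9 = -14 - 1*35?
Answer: 40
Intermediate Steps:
Z(z, q) = -40 (Z(z, q) = 9 + (-14 - 1*35) = 9 + (-14 - 35) = 9 - 49 = -40)
Z(59, -34) + D(37, -47) = -40 + (33 - 1*(-47)) = -40 + (33 + 47) = -40 + 80 = 40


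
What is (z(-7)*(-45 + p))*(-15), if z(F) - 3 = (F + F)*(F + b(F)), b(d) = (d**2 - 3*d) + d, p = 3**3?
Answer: -210870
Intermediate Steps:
p = 27
b(d) = d**2 - 2*d
z(F) = 3 + 2*F*(F + F*(-2 + F)) (z(F) = 3 + (F + F)*(F + F*(-2 + F)) = 3 + (2*F)*(F + F*(-2 + F)) = 3 + 2*F*(F + F*(-2 + F)))
(z(-7)*(-45 + p))*(-15) = ((3 - 2*(-7)**2 + 2*(-7)**3)*(-45 + 27))*(-15) = ((3 - 2*49 + 2*(-343))*(-18))*(-15) = ((3 - 98 - 686)*(-18))*(-15) = -781*(-18)*(-15) = 14058*(-15) = -210870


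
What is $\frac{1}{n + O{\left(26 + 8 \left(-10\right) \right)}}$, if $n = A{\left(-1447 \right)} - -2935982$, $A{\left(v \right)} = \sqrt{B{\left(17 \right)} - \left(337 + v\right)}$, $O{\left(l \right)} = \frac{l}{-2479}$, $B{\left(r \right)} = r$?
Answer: $\frac{18042904291928}{52973642614925610617} - \frac{43018087 \sqrt{23}}{52973642614925610617} \approx 3.406 \cdot 10^{-7}$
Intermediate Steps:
$O{\left(l \right)} = - \frac{l}{2479}$ ($O{\left(l \right)} = l \left(- \frac{1}{2479}\right) = - \frac{l}{2479}$)
$A{\left(v \right)} = \sqrt{-320 - v}$ ($A{\left(v \right)} = \sqrt{17 - \left(337 + v\right)} = \sqrt{-320 - v}$)
$n = 2935982 + 7 \sqrt{23}$ ($n = \sqrt{-320 - -1447} - -2935982 = \sqrt{-320 + 1447} + 2935982 = \sqrt{1127} + 2935982 = 7 \sqrt{23} + 2935982 = 2935982 + 7 \sqrt{23} \approx 2.936 \cdot 10^{6}$)
$\frac{1}{n + O{\left(26 + 8 \left(-10\right) \right)}} = \frac{1}{\left(2935982 + 7 \sqrt{23}\right) - \frac{26 + 8 \left(-10\right)}{2479}} = \frac{1}{\left(2935982 + 7 \sqrt{23}\right) - \frac{26 - 80}{2479}} = \frac{1}{\left(2935982 + 7 \sqrt{23}\right) - - \frac{54}{2479}} = \frac{1}{\left(2935982 + 7 \sqrt{23}\right) + \frac{54}{2479}} = \frac{1}{\frac{7278299432}{2479} + 7 \sqrt{23}}$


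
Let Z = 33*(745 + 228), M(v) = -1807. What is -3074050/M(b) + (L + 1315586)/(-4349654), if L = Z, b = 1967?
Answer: 13368618593835/7859824778 ≈ 1700.9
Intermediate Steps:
Z = 32109 (Z = 33*973 = 32109)
L = 32109
-3074050/M(b) + (L + 1315586)/(-4349654) = -3074050/(-1807) + (32109 + 1315586)/(-4349654) = -3074050*(-1/1807) + 1347695*(-1/4349654) = 3074050/1807 - 1347695/4349654 = 13368618593835/7859824778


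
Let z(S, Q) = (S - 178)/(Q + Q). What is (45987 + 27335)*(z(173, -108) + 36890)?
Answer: 292123829945/108 ≈ 2.7049e+9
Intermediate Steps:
z(S, Q) = (-178 + S)/(2*Q) (z(S, Q) = (-178 + S)/((2*Q)) = (-178 + S)*(1/(2*Q)) = (-178 + S)/(2*Q))
(45987 + 27335)*(z(173, -108) + 36890) = (45987 + 27335)*((½)*(-178 + 173)/(-108) + 36890) = 73322*((½)*(-1/108)*(-5) + 36890) = 73322*(5/216 + 36890) = 73322*(7968245/216) = 292123829945/108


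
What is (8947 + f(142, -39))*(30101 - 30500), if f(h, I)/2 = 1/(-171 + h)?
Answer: -103524939/29 ≈ -3.5698e+6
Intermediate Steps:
f(h, I) = 2/(-171 + h)
(8947 + f(142, -39))*(30101 - 30500) = (8947 + 2/(-171 + 142))*(30101 - 30500) = (8947 + 2/(-29))*(-399) = (8947 + 2*(-1/29))*(-399) = (8947 - 2/29)*(-399) = (259461/29)*(-399) = -103524939/29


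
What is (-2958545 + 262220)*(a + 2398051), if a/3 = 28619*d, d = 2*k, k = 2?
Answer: -7391918364675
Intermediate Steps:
d = 4 (d = 2*2 = 4)
a = 343428 (a = 3*(28619*4) = 3*114476 = 343428)
(-2958545 + 262220)*(a + 2398051) = (-2958545 + 262220)*(343428 + 2398051) = -2696325*2741479 = -7391918364675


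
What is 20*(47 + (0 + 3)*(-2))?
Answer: 820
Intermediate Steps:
20*(47 + (0 + 3)*(-2)) = 20*(47 + 3*(-2)) = 20*(47 - 6) = 20*41 = 820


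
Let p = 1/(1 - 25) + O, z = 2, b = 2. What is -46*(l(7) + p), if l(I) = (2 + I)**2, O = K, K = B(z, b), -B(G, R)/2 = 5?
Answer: -39169/12 ≈ -3264.1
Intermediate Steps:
B(G, R) = -10 (B(G, R) = -2*5 = -10)
K = -10
O = -10
p = -241/24 (p = 1/(1 - 25) - 10 = 1/(-24) - 10 = -1/24 - 10 = -241/24 ≈ -10.042)
-46*(l(7) + p) = -46*((2 + 7)**2 - 241/24) = -46*(9**2 - 241/24) = -46*(81 - 241/24) = -46*1703/24 = -39169/12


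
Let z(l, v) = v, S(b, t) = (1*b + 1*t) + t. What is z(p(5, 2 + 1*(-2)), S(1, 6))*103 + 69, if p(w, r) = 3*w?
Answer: 1408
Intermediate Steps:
S(b, t) = b + 2*t (S(b, t) = (b + t) + t = b + 2*t)
z(p(5, 2 + 1*(-2)), S(1, 6))*103 + 69 = (1 + 2*6)*103 + 69 = (1 + 12)*103 + 69 = 13*103 + 69 = 1339 + 69 = 1408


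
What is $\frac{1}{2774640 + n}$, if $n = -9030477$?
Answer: $- \frac{1}{6255837} \approx -1.5985 \cdot 10^{-7}$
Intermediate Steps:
$\frac{1}{2774640 + n} = \frac{1}{2774640 - 9030477} = \frac{1}{-6255837} = - \frac{1}{6255837}$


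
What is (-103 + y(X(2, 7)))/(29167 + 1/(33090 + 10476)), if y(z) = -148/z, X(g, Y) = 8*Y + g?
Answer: -133355526/36849996167 ≈ -0.0036189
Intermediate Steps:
X(g, Y) = g + 8*Y
(-103 + y(X(2, 7)))/(29167 + 1/(33090 + 10476)) = (-103 - 148/(2 + 8*7))/(29167 + 1/(33090 + 10476)) = (-103 - 148/(2 + 56))/(29167 + 1/43566) = (-103 - 148/58)/(29167 + 1/43566) = (-103 - 148*1/58)/(1270689523/43566) = (-103 - 74/29)*(43566/1270689523) = -3061/29*43566/1270689523 = -133355526/36849996167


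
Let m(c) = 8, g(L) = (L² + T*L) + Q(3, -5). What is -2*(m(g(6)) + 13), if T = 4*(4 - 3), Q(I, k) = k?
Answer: -42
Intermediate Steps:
T = 4 (T = 4*1 = 4)
g(L) = -5 + L² + 4*L (g(L) = (L² + 4*L) - 5 = -5 + L² + 4*L)
-2*(m(g(6)) + 13) = -2*(8 + 13) = -2*21 = -42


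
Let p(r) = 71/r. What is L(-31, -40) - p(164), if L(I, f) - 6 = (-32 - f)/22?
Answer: 10699/1804 ≈ 5.9307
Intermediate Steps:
L(I, f) = 50/11 - f/22 (L(I, f) = 6 + (-32 - f)/22 = 6 + (-32 - f)*(1/22) = 6 + (-16/11 - f/22) = 50/11 - f/22)
L(-31, -40) - p(164) = (50/11 - 1/22*(-40)) - 71/164 = (50/11 + 20/11) - 71/164 = 70/11 - 1*71/164 = 70/11 - 71/164 = 10699/1804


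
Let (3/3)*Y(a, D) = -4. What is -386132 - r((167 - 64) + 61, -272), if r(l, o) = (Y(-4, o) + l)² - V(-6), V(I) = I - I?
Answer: -411732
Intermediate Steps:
Y(a, D) = -4
V(I) = 0
r(l, o) = (-4 + l)² (r(l, o) = (-4 + l)² - 1*0 = (-4 + l)² + 0 = (-4 + l)²)
-386132 - r((167 - 64) + 61, -272) = -386132 - (-4 + ((167 - 64) + 61))² = -386132 - (-4 + (103 + 61))² = -386132 - (-4 + 164)² = -386132 - 1*160² = -386132 - 1*25600 = -386132 - 25600 = -411732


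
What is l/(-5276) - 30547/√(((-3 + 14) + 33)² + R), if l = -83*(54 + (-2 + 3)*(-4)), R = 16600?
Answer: 2075/2638 - 30547*√4634/9268 ≈ -223.58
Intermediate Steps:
l = -4150 (l = -83*(54 + 1*(-4)) = -83*(54 - 4) = -83*50 = -4150)
l/(-5276) - 30547/√(((-3 + 14) + 33)² + R) = -4150/(-5276) - 30547/√(((-3 + 14) + 33)² + 16600) = -4150*(-1/5276) - 30547/√((11 + 33)² + 16600) = 2075/2638 - 30547/√(44² + 16600) = 2075/2638 - 30547/√(1936 + 16600) = 2075/2638 - 30547*√4634/9268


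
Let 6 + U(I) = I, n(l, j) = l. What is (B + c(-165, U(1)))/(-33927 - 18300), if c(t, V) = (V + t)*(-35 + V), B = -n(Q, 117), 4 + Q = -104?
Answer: -6908/52227 ≈ -0.13227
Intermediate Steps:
Q = -108 (Q = -4 - 104 = -108)
U(I) = -6 + I
B = 108 (B = -1*(-108) = 108)
c(t, V) = (-35 + V)*(V + t)
(B + c(-165, U(1)))/(-33927 - 18300) = (108 + ((-6 + 1)² - 35*(-6 + 1) - 35*(-165) + (-6 + 1)*(-165)))/(-33927 - 18300) = (108 + ((-5)² - 35*(-5) + 5775 - 5*(-165)))/(-52227) = (108 + (25 + 175 + 5775 + 825))*(-1/52227) = (108 + 6800)*(-1/52227) = 6908*(-1/52227) = -6908/52227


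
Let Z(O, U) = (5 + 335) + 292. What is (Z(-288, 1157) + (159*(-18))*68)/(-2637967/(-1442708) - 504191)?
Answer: 279862268672/727397751261 ≈ 0.38474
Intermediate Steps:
Z(O, U) = 632 (Z(O, U) = 340 + 292 = 632)
(Z(-288, 1157) + (159*(-18))*68)/(-2637967/(-1442708) - 504191) = (632 + (159*(-18))*68)/(-2637967/(-1442708) - 504191) = (632 - 2862*68)/(-2637967*(-1/1442708) - 504191) = (632 - 194616)/(2637967/1442708 - 504191) = -193984/(-727397751261/1442708) = -193984*(-1442708/727397751261) = 279862268672/727397751261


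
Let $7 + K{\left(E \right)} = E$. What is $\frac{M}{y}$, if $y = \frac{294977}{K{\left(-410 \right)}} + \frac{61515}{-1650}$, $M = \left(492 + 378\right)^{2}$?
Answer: $- \frac{34719003000}{34157587} \approx -1016.4$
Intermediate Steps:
$M = 756900$ ($M = 870^{2} = 756900$)
$K{\left(E \right)} = -7 + E$
$y = - \frac{34157587}{45870}$ ($y = \frac{294977}{-7 - 410} + \frac{61515}{-1650} = \frac{294977}{-417} + 61515 \left(- \frac{1}{1650}\right) = 294977 \left(- \frac{1}{417}\right) - \frac{4101}{110} = - \frac{294977}{417} - \frac{4101}{110} = - \frac{34157587}{45870} \approx -744.66$)
$\frac{M}{y} = \frac{756900}{- \frac{34157587}{45870}} = 756900 \left(- \frac{45870}{34157587}\right) = - \frac{34719003000}{34157587}$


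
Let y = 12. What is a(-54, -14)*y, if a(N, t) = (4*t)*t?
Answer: 9408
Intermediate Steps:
a(N, t) = 4*t**2
a(-54, -14)*y = (4*(-14)**2)*12 = (4*196)*12 = 784*12 = 9408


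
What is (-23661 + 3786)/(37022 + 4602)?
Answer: -19875/41624 ≈ -0.47749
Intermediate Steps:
(-23661 + 3786)/(37022 + 4602) = -19875/41624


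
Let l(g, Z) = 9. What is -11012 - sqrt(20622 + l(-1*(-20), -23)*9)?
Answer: -11012 - sqrt(20703) ≈ -11156.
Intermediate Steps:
-11012 - sqrt(20622 + l(-1*(-20), -23)*9) = -11012 - sqrt(20622 + 9*9) = -11012 - sqrt(20622 + 81) = -11012 - sqrt(20703)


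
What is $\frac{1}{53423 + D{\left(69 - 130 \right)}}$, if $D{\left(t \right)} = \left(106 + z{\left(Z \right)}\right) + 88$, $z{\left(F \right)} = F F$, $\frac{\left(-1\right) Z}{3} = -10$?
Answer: $\frac{1}{54517} \approx 1.8343 \cdot 10^{-5}$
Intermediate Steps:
$Z = 30$ ($Z = \left(-3\right) \left(-10\right) = 30$)
$z{\left(F \right)} = F^{2}$
$D{\left(t \right)} = 1094$ ($D{\left(t \right)} = \left(106 + 30^{2}\right) + 88 = \left(106 + 900\right) + 88 = 1006 + 88 = 1094$)
$\frac{1}{53423 + D{\left(69 - 130 \right)}} = \frac{1}{53423 + 1094} = \frac{1}{54517}$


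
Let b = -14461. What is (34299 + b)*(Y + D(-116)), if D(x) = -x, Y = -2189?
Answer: -41124174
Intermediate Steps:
(34299 + b)*(Y + D(-116)) = (34299 - 14461)*(-2189 - 1*(-116)) = 19838*(-2189 + 116) = 19838*(-2073) = -41124174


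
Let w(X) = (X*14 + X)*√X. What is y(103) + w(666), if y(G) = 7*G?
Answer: 721 + 29970*√74 ≈ 2.5853e+5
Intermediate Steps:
w(X) = 15*X^(3/2) (w(X) = (14*X + X)*√X = (15*X)*√X = 15*X^(3/2))
y(103) + w(666) = 7*103 + 15*666^(3/2) = 721 + 15*(1998*√74) = 721 + 29970*√74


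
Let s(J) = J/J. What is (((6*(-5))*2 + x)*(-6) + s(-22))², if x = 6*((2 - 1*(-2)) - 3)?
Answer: 105625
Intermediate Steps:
s(J) = 1
x = 6 (x = 6*((2 + 2) - 3) = 6*(4 - 3) = 6*1 = 6)
(((6*(-5))*2 + x)*(-6) + s(-22))² = (((6*(-5))*2 + 6)*(-6) + 1)² = ((-30*2 + 6)*(-6) + 1)² = ((-60 + 6)*(-6) + 1)² = (-54*(-6) + 1)² = (324 + 1)² = 325² = 105625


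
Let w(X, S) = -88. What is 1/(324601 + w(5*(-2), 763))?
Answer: 1/324513 ≈ 3.0815e-6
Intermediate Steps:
1/(324601 + w(5*(-2), 763)) = 1/(324601 - 88) = 1/324513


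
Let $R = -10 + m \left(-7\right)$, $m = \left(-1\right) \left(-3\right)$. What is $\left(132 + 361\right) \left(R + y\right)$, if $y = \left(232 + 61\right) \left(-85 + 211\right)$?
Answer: $18185291$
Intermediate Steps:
$m = 3$
$y = 36918$ ($y = 293 \cdot 126 = 36918$)
$R = -31$ ($R = -10 + 3 \left(-7\right) = -10 - 21 = -31$)
$\left(132 + 361\right) \left(R + y\right) = \left(132 + 361\right) \left(-31 + 36918\right) = 493 \cdot 36887 = 18185291$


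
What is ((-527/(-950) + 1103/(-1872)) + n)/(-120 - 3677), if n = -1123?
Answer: 998602253/3376292400 ≈ 0.29577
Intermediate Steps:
((-527/(-950) + 1103/(-1872)) + n)/(-120 - 3677) = ((-527/(-950) + 1103/(-1872)) - 1123)/(-120 - 3677) = ((-527*(-1/950) + 1103*(-1/1872)) - 1123)/(-3797) = ((527/950 - 1103/1872) - 1123)*(-1/3797) = (-30653/889200 - 1123)*(-1/3797) = -998602253/889200*(-1/3797) = 998602253/3376292400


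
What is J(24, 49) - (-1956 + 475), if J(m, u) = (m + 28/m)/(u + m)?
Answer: 648829/438 ≈ 1481.3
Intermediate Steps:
J(m, u) = (m + 28/m)/(m + u)
J(24, 49) - (-1956 + 475) = (28 + 24**2)/(24*(24 + 49)) - (-1956 + 475) = (1/24)*(28 + 576)/73 - 1*(-1481) = (1/24)*(1/73)*604 + 1481 = 151/438 + 1481 = 648829/438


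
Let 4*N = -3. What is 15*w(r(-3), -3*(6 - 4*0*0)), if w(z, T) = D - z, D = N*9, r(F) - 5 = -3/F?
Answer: -765/4 ≈ -191.25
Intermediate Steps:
N = -¾ (N = (¼)*(-3) = -¾ ≈ -0.75000)
r(F) = 5 - 3/F
D = -27/4 (D = -¾*9 = -27/4 ≈ -6.7500)
w(z, T) = -27/4 - z
15*w(r(-3), -3*(6 - 4*0*0)) = 15*(-27/4 - (5 - 3/(-3))) = 15*(-27/4 - (5 - 3*(-⅓))) = 15*(-27/4 - (5 + 1)) = 15*(-27/4 - 1*6) = 15*(-27/4 - 6) = 15*(-51/4) = -765/4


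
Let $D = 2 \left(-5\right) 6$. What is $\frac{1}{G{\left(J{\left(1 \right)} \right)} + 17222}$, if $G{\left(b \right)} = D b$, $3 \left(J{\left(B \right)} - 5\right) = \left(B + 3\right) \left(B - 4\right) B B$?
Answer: $\frac{1}{17162} \approx 5.8268 \cdot 10^{-5}$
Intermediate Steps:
$J{\left(B \right)} = 5 + \frac{B^{2} \left(-4 + B\right) \left(3 + B\right)}{3}$ ($J{\left(B \right)} = 5 + \frac{\left(B + 3\right) \left(B - 4\right) B B}{3} = 5 + \frac{\left(3 + B\right) \left(-4 + B\right) B^{2}}{3} = 5 + \frac{\left(-4 + B\right) \left(3 + B\right) B^{2}}{3} = 5 + \frac{B^{2} \left(-4 + B\right) \left(3 + B\right)}{3}$)
$D = -60$ ($D = \left(-10\right) 6 = -60$)
$G{\left(b \right)} = - 60 b$
$\frac{1}{G{\left(J{\left(1 \right)} \right)} + 17222} = \frac{1}{- 60 \left(5 - 4 \cdot 1^{2} - \frac{1^{3}}{3} + \frac{1^{4}}{3}\right) + 17222} = \frac{1}{- 60 \left(5 - 4 - \frac{1}{3} + \frac{1}{3} \cdot 1\right) + 17222} = \frac{1}{- 60 \left(5 - 4 - \frac{1}{3} + \frac{1}{3}\right) + 17222} = \frac{1}{\left(-60\right) 1 + 17222} = \frac{1}{-60 + 17222} = \frac{1}{17162}$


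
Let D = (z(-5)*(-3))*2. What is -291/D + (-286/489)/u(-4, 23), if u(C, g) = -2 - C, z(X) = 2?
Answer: 46861/1956 ≈ 23.958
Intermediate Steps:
D = -12 (D = (2*(-3))*2 = -6*2 = -12)
-291/D + (-286/489)/u(-4, 23) = -291/(-12) + (-286/489)/(-2 - 1*(-4)) = -291*(-1/12) + (-286*1/489)/(-2 + 4) = 97/4 - 286/489/2 = 97/4 - 286/489*½ = 97/4 - 143/489 = 46861/1956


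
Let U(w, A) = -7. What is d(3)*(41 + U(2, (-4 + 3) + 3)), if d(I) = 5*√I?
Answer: 170*√3 ≈ 294.45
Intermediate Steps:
d(3)*(41 + U(2, (-4 + 3) + 3)) = (5*√3)*(41 - 7) = (5*√3)*34 = 170*√3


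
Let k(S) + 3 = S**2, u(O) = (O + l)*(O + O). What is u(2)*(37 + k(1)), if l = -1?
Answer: 140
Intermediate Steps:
u(O) = 2*O*(-1 + O) (u(O) = (O - 1)*(O + O) = (-1 + O)*(2*O) = 2*O*(-1 + O))
k(S) = -3 + S**2
u(2)*(37 + k(1)) = (2*2*(-1 + 2))*(37 + (-3 + 1**2)) = (2*2*1)*(37 + (-3 + 1)) = 4*(37 - 2) = 4*35 = 140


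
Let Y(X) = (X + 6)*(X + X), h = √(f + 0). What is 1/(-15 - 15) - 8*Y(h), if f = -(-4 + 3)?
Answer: -3361/30 ≈ -112.03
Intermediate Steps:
f = 1 (f = -1*(-1) = 1)
h = 1 (h = √(1 + 0) = √1 = 1)
Y(X) = 2*X*(6 + X) (Y(X) = (6 + X)*(2*X) = 2*X*(6 + X))
1/(-15 - 15) - 8*Y(h) = 1/(-15 - 15) - 16*(6 + 1) = 1/(-30) - 16*7 = -1/30 - 8*14 = -1/30 - 112 = -3361/30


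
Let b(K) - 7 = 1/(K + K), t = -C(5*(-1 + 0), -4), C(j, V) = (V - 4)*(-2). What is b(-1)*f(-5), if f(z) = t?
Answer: -104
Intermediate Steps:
C(j, V) = 8 - 2*V (C(j, V) = (-4 + V)*(-2) = 8 - 2*V)
t = -16 (t = -(8 - 2*(-4)) = -(8 + 8) = -1*16 = -16)
b(K) = 7 + 1/(2*K) (b(K) = 7 + 1/(K + K) = 7 + 1/(2*K))
f(z) = -16
b(-1)*f(-5) = (7 + (½)/(-1))*(-16) = (7 + (½)*(-1))*(-16) = (7 - ½)*(-16) = (13/2)*(-16) = -104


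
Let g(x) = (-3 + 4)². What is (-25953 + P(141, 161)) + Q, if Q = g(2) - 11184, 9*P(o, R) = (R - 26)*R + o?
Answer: -104116/3 ≈ -34705.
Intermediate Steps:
g(x) = 1 (g(x) = 1² = 1)
P(o, R) = o/9 + R*(-26 + R)/9 (P(o, R) = ((R - 26)*R + o)/9 = ((-26 + R)*R + o)/9 = (R*(-26 + R) + o)/9 = (o + R*(-26 + R))/9 = o/9 + R*(-26 + R)/9)
Q = -11183 (Q = 1 - 11184 = -11183)
(-25953 + P(141, 161)) + Q = (-25953 + (-26/9*161 + (⅑)*141 + (⅑)*161²)) - 11183 = (-25953 + (-4186/9 + 47/3 + (⅑)*25921)) - 11183 = (-25953 + (-4186/9 + 47/3 + 25921/9)) - 11183 = (-25953 + 7292/3) - 11183 = -70567/3 - 11183 = -104116/3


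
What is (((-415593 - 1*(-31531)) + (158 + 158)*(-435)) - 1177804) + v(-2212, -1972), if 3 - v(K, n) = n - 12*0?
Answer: -1697351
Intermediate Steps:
v(K, n) = 3 - n (v(K, n) = 3 - (n - 12*0) = 3 - (n + 0) = 3 - n)
(((-415593 - 1*(-31531)) + (158 + 158)*(-435)) - 1177804) + v(-2212, -1972) = (((-415593 - 1*(-31531)) + (158 + 158)*(-435)) - 1177804) + (3 - 1*(-1972)) = (((-415593 + 31531) + 316*(-435)) - 1177804) + (3 + 1972) = ((-384062 - 137460) - 1177804) + 1975 = (-521522 - 1177804) + 1975 = -1699326 + 1975 = -1697351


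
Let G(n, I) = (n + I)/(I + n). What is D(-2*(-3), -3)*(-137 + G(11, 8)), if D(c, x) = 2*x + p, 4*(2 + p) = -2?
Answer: 1156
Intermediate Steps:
p = -5/2 (p = -2 + (¼)*(-2) = -2 - ½ = -5/2 ≈ -2.5000)
G(n, I) = 1 (G(n, I) = (I + n)/(I + n) = 1)
D(c, x) = -5/2 + 2*x (D(c, x) = 2*x - 5/2 = -5/2 + 2*x)
D(-2*(-3), -3)*(-137 + G(11, 8)) = (-5/2 + 2*(-3))*(-137 + 1) = (-5/2 - 6)*(-136) = -17/2*(-136) = 1156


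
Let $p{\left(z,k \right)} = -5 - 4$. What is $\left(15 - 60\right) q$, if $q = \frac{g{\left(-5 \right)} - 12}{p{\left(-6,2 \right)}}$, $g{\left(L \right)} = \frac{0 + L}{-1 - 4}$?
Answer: $-55$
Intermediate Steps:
$p{\left(z,k \right)} = -9$
$g{\left(L \right)} = - \frac{L}{5}$ ($g{\left(L \right)} = \frac{L}{-5} = L \left(- \frac{1}{5}\right) = - \frac{L}{5}$)
$q = \frac{11}{9}$ ($q = \frac{\left(- \frac{1}{5}\right) \left(-5\right) - 12}{-9} = \left(1 - 12\right) \left(- \frac{1}{9}\right) = \left(-11\right) \left(- \frac{1}{9}\right) = \frac{11}{9} \approx 1.2222$)
$\left(15 - 60\right) q = \left(15 - 60\right) \frac{11}{9} = \left(-45\right) \frac{11}{9} = -55$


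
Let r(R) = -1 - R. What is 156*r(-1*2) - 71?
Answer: 85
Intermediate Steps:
156*r(-1*2) - 71 = 156*(-1 - (-1)*2) - 71 = 156*(-1 - 1*(-2)) - 71 = 156*(-1 + 2) - 71 = 156*1 - 71 = 156 - 71 = 85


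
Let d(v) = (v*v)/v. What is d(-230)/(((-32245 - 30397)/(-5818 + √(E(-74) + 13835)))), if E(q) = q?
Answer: -669070/31321 + 345*√1529/31321 ≈ -20.931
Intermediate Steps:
d(v) = v (d(v) = v²/v = v)
d(-230)/(((-32245 - 30397)/(-5818 + √(E(-74) + 13835)))) = -230*(-5818 + √(-74 + 13835))/(-32245 - 30397) = -(669070/31321 - 345*√1529/31321) = -230*(2909/31321 - 3*√1529/62642) = -669070/31321 + 345*√1529/31321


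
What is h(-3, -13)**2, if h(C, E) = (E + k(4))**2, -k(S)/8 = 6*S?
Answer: 1766100625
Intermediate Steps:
k(S) = -48*S
h(C, E) = (-192 + E)**2 (h(C, E) = (E - 48*4)**2 = (E - 192)**2 = (-192 + E)**2)
h(-3, -13)**2 = ((-192 - 13)**2)**2 = ((-205)**2)**2 = 42025**2 = 1766100625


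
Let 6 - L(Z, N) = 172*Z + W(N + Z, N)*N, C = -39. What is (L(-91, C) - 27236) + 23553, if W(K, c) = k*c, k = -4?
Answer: 18059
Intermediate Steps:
W(K, c) = -4*c
L(Z, N) = 6 - 172*Z + 4*N² (L(Z, N) = 6 - (172*Z + (-4*N)*N) = 6 - (172*Z - 4*N²) = 6 - (-4*N² + 172*Z) = 6 + (-172*Z + 4*N²) = 6 - 172*Z + 4*N²)
(L(-91, C) - 27236) + 23553 = ((6 - 172*(-91) + 4*(-39)²) - 27236) + 23553 = ((6 + 15652 + 4*1521) - 27236) + 23553 = ((6 + 15652 + 6084) - 27236) + 23553 = (21742 - 27236) + 23553 = -5494 + 23553 = 18059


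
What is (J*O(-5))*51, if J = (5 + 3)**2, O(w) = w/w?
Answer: 3264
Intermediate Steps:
O(w) = 1
J = 64 (J = 8**2 = 64)
(J*O(-5))*51 = (64*1)*51 = 64*51 = 3264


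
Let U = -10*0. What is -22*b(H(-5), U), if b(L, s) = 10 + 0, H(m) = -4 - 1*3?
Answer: -220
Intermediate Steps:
U = 0
H(m) = -7 (H(m) = -4 - 3 = -7)
b(L, s) = 10
-22*b(H(-5), U) = -22*10 = -220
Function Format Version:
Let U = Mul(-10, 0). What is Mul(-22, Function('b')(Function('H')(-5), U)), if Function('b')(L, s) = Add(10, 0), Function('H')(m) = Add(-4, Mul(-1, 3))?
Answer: -220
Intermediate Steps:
U = 0
Function('H')(m) = -7 (Function('H')(m) = Add(-4, -3) = -7)
Function('b')(L, s) = 10
Mul(-22, Function('b')(Function('H')(-5), U)) = Mul(-22, 10) = -220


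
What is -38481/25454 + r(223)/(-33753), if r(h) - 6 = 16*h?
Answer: -1389821789/859148862 ≈ -1.6177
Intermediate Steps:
r(h) = 6 + 16*h
-38481/25454 + r(223)/(-33753) = -38481/25454 + (6 + 16*223)/(-33753) = -38481*1/25454 + (6 + 3568)*(-1/33753) = -38481/25454 + 3574*(-1/33753) = -38481/25454 - 3574/33753 = -1389821789/859148862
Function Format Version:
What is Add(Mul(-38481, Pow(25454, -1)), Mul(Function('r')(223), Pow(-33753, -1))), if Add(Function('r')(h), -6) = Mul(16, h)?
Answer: Rational(-1389821789, 859148862) ≈ -1.6177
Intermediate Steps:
Function('r')(h) = Add(6, Mul(16, h))
Add(Mul(-38481, Pow(25454, -1)), Mul(Function('r')(223), Pow(-33753, -1))) = Add(Mul(-38481, Pow(25454, -1)), Mul(Add(6, Mul(16, 223)), Pow(-33753, -1))) = Add(Mul(-38481, Rational(1, 25454)), Mul(Add(6, 3568), Rational(-1, 33753))) = Add(Rational(-38481, 25454), Mul(3574, Rational(-1, 33753))) = Add(Rational(-38481, 25454), Rational(-3574, 33753)) = Rational(-1389821789, 859148862)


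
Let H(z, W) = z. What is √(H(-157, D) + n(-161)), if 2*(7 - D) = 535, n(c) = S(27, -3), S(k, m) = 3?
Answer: I*√154 ≈ 12.41*I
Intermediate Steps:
n(c) = 3
D = -521/2 (D = 7 - ½*535 = 7 - 535/2 = -521/2 ≈ -260.50)
√(H(-157, D) + n(-161)) = √(-157 + 3) = √(-154) = I*√154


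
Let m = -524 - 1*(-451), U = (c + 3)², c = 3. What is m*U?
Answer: -2628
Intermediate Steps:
U = 36 (U = (3 + 3)² = 6² = 36)
m = -73 (m = -524 + 451 = -73)
m*U = -73*36 = -2628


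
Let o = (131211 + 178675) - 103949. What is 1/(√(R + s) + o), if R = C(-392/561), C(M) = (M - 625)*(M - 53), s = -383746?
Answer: 64812698577/13347442905389390 - 561*I*√110198537741/13347442905389390 ≈ 4.8558e-6 - 1.3953e-8*I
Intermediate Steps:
o = 205937 (o = 309886 - 103949 = 205937)
C(M) = (-625 + M)*(-53 + M)
R = 10574387125/314721 (R = 33125 + (-392/561)² - (-265776)/561 = 33125 + (-392*1/561)² - (-265776)/561 = 33125 + (-392/561)² - 678*(-392/561) = 33125 + 153664/314721 + 88592/187 = 10574387125/314721 ≈ 33599.)
1/(√(R + s) + o) = 1/(√(10574387125/314721 - 383746) + 205937) = 1/(√(-110198537741/314721) + 205937) = 1/(I*√110198537741/561 + 205937) = 1/(205937 + I*√110198537741/561)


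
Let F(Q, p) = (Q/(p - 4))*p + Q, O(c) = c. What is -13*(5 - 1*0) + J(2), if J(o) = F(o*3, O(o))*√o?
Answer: -65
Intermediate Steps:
F(Q, p) = Q + Q*p/(-4 + p) (F(Q, p) = (Q/(-4 + p))*p + Q = Q*p/(-4 + p) + Q = Q + Q*p/(-4 + p))
J(o) = 6*o^(3/2)*(-2 + o)/(-4 + o) (J(o) = (2*(o*3)*(-2 + o)/(-4 + o))*√o = (2*(3*o)*(-2 + o)/(-4 + o))*√o = (6*o*(-2 + o)/(-4 + o))*√o = 6*o^(3/2)*(-2 + o)/(-4 + o))
-13*(5 - 1*0) + J(2) = -13*(5 - 1*0) + 6*2^(3/2)*(-2 + 2)/(-4 + 2) = -13*(5 + 0) + 6*(2*√2)*0/(-2) = -13*5 + 6*(2*√2)*(-½)*0 = -65 + 0 = -65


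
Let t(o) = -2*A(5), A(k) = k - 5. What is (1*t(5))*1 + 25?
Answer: 25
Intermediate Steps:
A(k) = -5 + k
t(o) = 0 (t(o) = -2*(-5 + 5) = -2*0 = 0)
(1*t(5))*1 + 25 = (1*0)*1 + 25 = 0*1 + 25 = 0 + 25 = 25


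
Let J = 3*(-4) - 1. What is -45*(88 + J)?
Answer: -3375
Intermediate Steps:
J = -13 (J = -12 - 1 = -13)
-45*(88 + J) = -45*(88 - 13) = -45*75 = -3375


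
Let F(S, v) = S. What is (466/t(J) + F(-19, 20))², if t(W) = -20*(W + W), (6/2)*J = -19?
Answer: 42523441/144400 ≈ 294.48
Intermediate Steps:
J = -19/3 (J = (⅓)*(-19) = -19/3 ≈ -6.3333)
t(W) = -40*W
(466/t(J) + F(-19, 20))² = (466/((-40*(-19/3))) - 19)² = (466/(760/3) - 19)² = (466*(3/760) - 19)² = (699/380 - 19)² = (-6521/380)² = 42523441/144400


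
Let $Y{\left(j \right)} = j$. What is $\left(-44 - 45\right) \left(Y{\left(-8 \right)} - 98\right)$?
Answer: $9434$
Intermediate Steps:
$\left(-44 - 45\right) \left(Y{\left(-8 \right)} - 98\right) = \left(-44 - 45\right) \left(-8 - 98\right) = \left(-44 - 45\right) \left(-106\right) = \left(-89\right) \left(-106\right) = 9434$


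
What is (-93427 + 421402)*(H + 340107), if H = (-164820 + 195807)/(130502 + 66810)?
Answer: 22009491585103725/197312 ≈ 1.1155e+11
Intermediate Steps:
H = 30987/197312 ≈ 0.15705
(-93427 + 421402)*(H + 340107) = (-93427 + 421402)*(30987/197312 + 340107) = 327975*(67107223371/197312) = 22009491585103725/197312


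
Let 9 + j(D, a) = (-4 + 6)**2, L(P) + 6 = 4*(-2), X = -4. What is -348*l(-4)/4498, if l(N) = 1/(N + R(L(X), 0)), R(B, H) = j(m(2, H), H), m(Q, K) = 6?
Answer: 58/6747 ≈ 0.0085964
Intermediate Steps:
L(P) = -14 (L(P) = -6 + 4*(-2) = -6 - 8 = -14)
j(D, a) = -5 (j(D, a) = -9 + (-4 + 6)**2 = -9 + 2**2 = -9 + 4 = -5)
R(B, H) = -5
l(N) = 1/(-5 + N) (l(N) = 1/(N - 5) = 1/(-5 + N))
-348*l(-4)/4498 = -348/(-5 - 4)/4498 = -348/(-9)*(1/4498) = -348*(-1/9)*(1/4498) = (116/3)*(1/4498) = 58/6747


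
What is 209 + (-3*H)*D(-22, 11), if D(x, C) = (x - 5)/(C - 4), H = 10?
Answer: 2273/7 ≈ 324.71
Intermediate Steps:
D(x, C) = (-5 + x)/(-4 + C)
209 + (-3*H)*D(-22, 11) = 209 + (-3*10)*((-5 - 22)/(-4 + 11)) = 209 - 30*(-27)/7 = 209 - 30*(-27/7) = 209 + 810/7 = 2273/7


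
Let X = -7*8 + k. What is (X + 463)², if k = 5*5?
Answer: 186624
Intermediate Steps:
k = 25
X = -31 (X = -7*8 + 25 = -56 + 25 = -31)
(X + 463)² = (-31 + 463)² = 432² = 186624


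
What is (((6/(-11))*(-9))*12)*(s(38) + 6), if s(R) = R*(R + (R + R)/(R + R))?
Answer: 964224/11 ≈ 87657.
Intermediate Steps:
s(R) = R*(1 + R) (s(R) = R*(R + (2*R)/((2*R))) = R*(R + (2*R)*(1/(2*R))) = R*(R + 1) = R*(1 + R))
(((6/(-11))*(-9))*12)*(s(38) + 6) = (((6/(-11))*(-9))*12)*(38*(1 + 38) + 6) = (((6*(-1/11))*(-9))*12)*(38*39 + 6) = (-6/11*(-9)*12)*(1482 + 6) = ((54/11)*12)*1488 = (648/11)*1488 = 964224/11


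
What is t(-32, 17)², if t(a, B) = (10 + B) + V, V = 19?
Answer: 2116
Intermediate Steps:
t(a, B) = 29 + B (t(a, B) = (10 + B) + 19 = 29 + B)
t(-32, 17)² = (29 + 17)² = 46² = 2116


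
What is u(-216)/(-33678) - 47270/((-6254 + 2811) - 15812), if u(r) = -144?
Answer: 17719242/7205221 ≈ 2.4592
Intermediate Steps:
u(-216)/(-33678) - 47270/((-6254 + 2811) - 15812) = -144/(-33678) - 47270/((-6254 + 2811) - 15812) = -144*(-1/33678) - 47270/(-3443 - 15812) = 8/1871 - 47270/(-19255) = 8/1871 - 47270*(-1/19255) = 8/1871 + 9454/3851 = 17719242/7205221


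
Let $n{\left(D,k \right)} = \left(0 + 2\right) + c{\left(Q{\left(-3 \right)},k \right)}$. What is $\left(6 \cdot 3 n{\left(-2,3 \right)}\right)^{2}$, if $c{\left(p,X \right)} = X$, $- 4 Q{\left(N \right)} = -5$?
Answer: $8100$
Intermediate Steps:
$Q{\left(N \right)} = \frac{5}{4}$ ($Q{\left(N \right)} = \left(- \frac{1}{4}\right) \left(-5\right) = \frac{5}{4}$)
$n{\left(D,k \right)} = 2 + k$ ($n{\left(D,k \right)} = \left(0 + 2\right) + k = 2 + k$)
$\left(6 \cdot 3 n{\left(-2,3 \right)}\right)^{2} = \left(6 \cdot 3 \left(2 + 3\right)\right)^{2} = \left(18 \cdot 5\right)^{2} = 90^{2} = 8100$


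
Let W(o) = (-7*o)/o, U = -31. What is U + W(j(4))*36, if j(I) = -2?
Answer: -283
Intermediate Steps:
W(o) = -7
U + W(j(4))*36 = -31 - 7*36 = -31 - 252 = -283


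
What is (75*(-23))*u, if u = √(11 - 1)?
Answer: -1725*√10 ≈ -5454.9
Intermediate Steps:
u = √10 ≈ 3.1623
(75*(-23))*u = (75*(-23))*√10 = -1725*√10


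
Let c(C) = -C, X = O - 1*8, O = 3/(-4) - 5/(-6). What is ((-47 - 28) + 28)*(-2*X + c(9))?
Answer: -1927/6 ≈ -321.17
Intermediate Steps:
O = 1/12 (O = 3*(-¼) - 5*(-⅙) = -¾ + ⅚ = 1/12 ≈ 0.083333)
X = -95/12 (X = 1/12 - 1*8 = 1/12 - 8 = -95/12 ≈ -7.9167)
((-47 - 28) + 28)*(-2*X + c(9)) = ((-47 - 28) + 28)*(-2*(-95/12) - 1*9) = (-75 + 28)*(95/6 - 9) = -47*41/6 = -1927/6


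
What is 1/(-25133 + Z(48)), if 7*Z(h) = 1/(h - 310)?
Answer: -1834/46093923 ≈ -3.9788e-5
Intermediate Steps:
Z(h) = 1/(7*(-310 + h)) (Z(h) = 1/(7*(h - 310)) = 1/(7*(-310 + h)))
1/(-25133 + Z(48)) = 1/(-25133 + 1/(7*(-310 + 48))) = 1/(-25133 + (⅐)/(-262)) = 1/(-25133 + (⅐)*(-1/262)) = 1/(-25133 - 1/1834) = 1/(-46093923/1834) = -1834/46093923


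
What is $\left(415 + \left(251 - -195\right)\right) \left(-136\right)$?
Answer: $-117096$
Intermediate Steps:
$\left(415 + \left(251 - -195\right)\right) \left(-136\right) = \left(415 + \left(251 + 195\right)\right) \left(-136\right) = \left(415 + 446\right) \left(-136\right) = 861 \left(-136\right) = -117096$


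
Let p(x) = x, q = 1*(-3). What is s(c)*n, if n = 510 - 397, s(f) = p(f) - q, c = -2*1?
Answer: 113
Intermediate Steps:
q = -3
c = -2
s(f) = 3 + f (s(f) = f - 1*(-3) = f + 3 = 3 + f)
n = 113
s(c)*n = (3 - 2)*113 = 1*113 = 113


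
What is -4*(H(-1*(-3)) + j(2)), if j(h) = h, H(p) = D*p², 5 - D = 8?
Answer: 100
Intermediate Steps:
D = -3 (D = 5 - 1*8 = 5 - 8 = -3)
H(p) = -3*p²
-4*(H(-1*(-3)) + j(2)) = -4*(-3*(-1*(-3))² + 2) = -4*(-3*3² + 2) = -4*(-3*9 + 2) = -4*(-27 + 2) = -4*(-25) = 100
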